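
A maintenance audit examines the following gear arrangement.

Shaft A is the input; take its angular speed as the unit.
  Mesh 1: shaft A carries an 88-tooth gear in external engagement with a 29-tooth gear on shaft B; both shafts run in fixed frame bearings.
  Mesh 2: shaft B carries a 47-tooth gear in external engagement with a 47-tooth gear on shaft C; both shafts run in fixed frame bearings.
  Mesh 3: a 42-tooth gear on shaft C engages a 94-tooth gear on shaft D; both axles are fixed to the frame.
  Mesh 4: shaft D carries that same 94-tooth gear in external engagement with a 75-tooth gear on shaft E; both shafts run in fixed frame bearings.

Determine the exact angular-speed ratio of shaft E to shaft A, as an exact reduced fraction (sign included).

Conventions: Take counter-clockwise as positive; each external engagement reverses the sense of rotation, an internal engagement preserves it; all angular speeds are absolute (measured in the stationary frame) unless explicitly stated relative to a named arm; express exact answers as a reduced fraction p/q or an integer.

class = fixed-axis compound train [4 meshes; 4 ratios multiply, 4 sense flips]
mesh 1 [88T→29T]: running ratio 88/29, sense −
mesh 2 [47T→47T]: running ratio 88/29, sense +
mesh 3 [42T→94T]: running ratio 1848/1363, sense −
mesh 4 [94T→75T]: running ratio 1232/725, sense +
ω_out/ω_in = 1232/725

1232/725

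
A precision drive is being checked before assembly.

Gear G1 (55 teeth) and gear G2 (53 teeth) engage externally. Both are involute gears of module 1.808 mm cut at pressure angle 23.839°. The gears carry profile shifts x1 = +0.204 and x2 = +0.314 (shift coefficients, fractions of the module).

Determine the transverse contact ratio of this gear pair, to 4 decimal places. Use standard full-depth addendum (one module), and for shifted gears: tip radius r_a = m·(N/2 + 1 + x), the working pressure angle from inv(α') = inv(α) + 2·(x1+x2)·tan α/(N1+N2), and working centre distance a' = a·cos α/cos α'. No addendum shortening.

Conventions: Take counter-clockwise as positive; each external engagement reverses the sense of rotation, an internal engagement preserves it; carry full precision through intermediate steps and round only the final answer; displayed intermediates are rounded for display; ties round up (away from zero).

1.5381

recognized (one external pair, fixed centres): single-mesh tooth geometry, m = 1.808, N1 = 55, N2 = 53
base radii: r_b1 = 45.478127, r_b2 = 43.824377
tip radii: r_a1 = 51.896832, r_a2 = 50.287712
inv(α') = inv(23.839°) + 2·(+0.204+0.314)·tan α/(55+53) = 0.03003548  ⇒  α' = 25.01584°
a' = a·cos α / cos α' = 97.6320·cos 23.839°/cos 25.01584° = 98.547115
action lengths: √(r_a1²−r_b1²) = 25.000423, √(r_a2²−r_b2²) = 24.663292
base pitch p_b = π·m·cos α = 5.195409
CR = (25.000423 + 24.663292 − 98.547115·sin 25.01584°)/5.195409 = 1.538132
contact ratio ≈ 1.5381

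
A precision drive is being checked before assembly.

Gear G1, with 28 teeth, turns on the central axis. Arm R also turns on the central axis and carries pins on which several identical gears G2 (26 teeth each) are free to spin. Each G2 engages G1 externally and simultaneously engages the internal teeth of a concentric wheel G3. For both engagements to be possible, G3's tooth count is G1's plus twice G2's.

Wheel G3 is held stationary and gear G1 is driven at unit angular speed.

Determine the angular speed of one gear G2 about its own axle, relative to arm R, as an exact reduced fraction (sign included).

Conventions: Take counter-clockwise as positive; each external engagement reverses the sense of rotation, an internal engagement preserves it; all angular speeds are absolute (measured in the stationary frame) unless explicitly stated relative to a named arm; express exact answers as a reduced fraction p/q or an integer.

-280/351

planetary set (28T centre, 26T on arm, 80T internal) — Willis relation
ring teeth: 28 + 2·26 = 80
28(ω_sun−ω_arm) = −80(ω_ring−ω_arm),  ω_ring = 0, ω_sun = 1
28(1−ω_arm) = −80(0−ω_arm)  ⇒  108·ω_arm = 28  ⇒  ω_arm = 7/27
sun–planet mesh: 28·(1−7/27) = −26·(ω_p−ω_arm)  ⇒  ω_p−ω_arm = -280/351
exact speed ratio = -280/351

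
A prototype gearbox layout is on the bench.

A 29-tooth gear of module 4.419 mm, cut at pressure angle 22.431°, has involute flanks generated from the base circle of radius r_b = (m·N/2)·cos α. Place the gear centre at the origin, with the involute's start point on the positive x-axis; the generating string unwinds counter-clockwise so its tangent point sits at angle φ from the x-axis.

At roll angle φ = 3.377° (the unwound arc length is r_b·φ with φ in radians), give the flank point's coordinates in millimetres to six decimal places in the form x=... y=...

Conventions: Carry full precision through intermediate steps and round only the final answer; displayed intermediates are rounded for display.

single-mesh involute tooth geometry (29T wheel at module 4.419)
pitch radius r_p = m·N/2 = 4.419·29/2 = 64.075500
base radius r_b = r_p·cos α = 64.075500·cos 22.431° = 59.227530
roll angle φ = 3.377° = 0.05893977 rad
x = r_b·(cos φ + φ·sin φ) = 59.330316
y = r_b·(sin φ − φ·cos φ) = 0.004041

x=59.330316 y=0.004041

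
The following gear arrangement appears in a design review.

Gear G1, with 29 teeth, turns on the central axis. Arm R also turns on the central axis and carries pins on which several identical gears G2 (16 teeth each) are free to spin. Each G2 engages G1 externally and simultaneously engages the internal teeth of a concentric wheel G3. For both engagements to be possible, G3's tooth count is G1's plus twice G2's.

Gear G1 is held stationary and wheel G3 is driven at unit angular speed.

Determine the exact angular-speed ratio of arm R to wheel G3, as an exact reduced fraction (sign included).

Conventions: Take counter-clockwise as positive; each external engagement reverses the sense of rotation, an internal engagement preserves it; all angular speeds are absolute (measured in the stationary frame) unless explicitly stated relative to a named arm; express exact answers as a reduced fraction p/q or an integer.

61/90

recognized (axles ride arm R): planetary set, 29/16/61 teeth
ring teeth: 29 + 2·16 = 61
29(ω_sun−ω_arm) = −61(ω_ring−ω_arm),  ω_sun = 0, ω_ring = 1
29(0−ω_arm) = −61(1−ω_arm)  ⇒  90·ω_arm = 61  ⇒  ω_arm = 61/90
ω_out/ω_in = 61/90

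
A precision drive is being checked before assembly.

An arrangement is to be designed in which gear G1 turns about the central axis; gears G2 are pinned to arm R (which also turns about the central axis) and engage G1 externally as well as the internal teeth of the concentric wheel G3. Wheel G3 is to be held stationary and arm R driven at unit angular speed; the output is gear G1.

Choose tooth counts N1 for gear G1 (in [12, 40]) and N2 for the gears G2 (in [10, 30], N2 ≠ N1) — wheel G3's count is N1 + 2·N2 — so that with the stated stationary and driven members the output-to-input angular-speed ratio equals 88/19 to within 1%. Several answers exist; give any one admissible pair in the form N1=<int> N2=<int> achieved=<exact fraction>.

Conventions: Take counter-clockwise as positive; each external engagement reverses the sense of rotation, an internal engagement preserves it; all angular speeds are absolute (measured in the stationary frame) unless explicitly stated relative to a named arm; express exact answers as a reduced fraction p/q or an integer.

N1=19 N2=25 achieved=88/19

topology: planetary set — design target 88/19, arm = carrier (Willis)
Willis with ω_ring = 0: ω_sun/ω_arm = (N1+N3)/N1; set equal to 88/19  ⇒  N3/N1 = 88/19 − 1 = 69/19
N3 = N1 + 2·N2  ⇒  N2/N1 = (N3/N1 − 1)/2 = (69/19 − 1)/2 = 25/19
smallest multiple with N1 ≥ 12 and N2 ≥ 10: k = 1  ⇒  N1 = 1·19 = 19, N2 = 1·25 = 25 (N1 ≤ 40, N2 ≤ 30, N2 ≠ N1 ✓), N3 = 19 + 2·25 = 69
check: (N1+N3)/N1 with N1 = 19, N3 = 69 gives 88/19; |achieved − target| = 0 ≤ 22/475 ✓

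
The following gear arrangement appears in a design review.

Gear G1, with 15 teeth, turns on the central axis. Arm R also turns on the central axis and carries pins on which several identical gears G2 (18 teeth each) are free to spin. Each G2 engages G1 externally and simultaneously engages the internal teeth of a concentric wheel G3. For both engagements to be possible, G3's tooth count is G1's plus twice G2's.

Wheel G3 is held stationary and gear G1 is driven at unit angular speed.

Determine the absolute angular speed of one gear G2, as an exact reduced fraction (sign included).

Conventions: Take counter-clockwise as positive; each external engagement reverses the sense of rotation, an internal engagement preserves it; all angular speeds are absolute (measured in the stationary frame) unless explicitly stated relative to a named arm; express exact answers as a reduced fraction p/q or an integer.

-5/12

planetary set (15T centre, 18T on arm, 51T internal) — Willis relation
ring teeth: 15 + 2·18 = 51
15(ω_sun−ω_arm) = −51(ω_ring−ω_arm),  ω_ring = 0, ω_sun = 1
15(1−ω_arm) = −51(0−ω_arm)  ⇒  66·ω_arm = 15  ⇒  ω_arm = 5/22
sun–planet mesh: 15·(1−5/22) = −18·(ω_p−ω_arm)  ⇒  ω_p−ω_arm = -85/132
ω_p = 5/22 − 85/132 = -5/12
exact speed ratio = -5/12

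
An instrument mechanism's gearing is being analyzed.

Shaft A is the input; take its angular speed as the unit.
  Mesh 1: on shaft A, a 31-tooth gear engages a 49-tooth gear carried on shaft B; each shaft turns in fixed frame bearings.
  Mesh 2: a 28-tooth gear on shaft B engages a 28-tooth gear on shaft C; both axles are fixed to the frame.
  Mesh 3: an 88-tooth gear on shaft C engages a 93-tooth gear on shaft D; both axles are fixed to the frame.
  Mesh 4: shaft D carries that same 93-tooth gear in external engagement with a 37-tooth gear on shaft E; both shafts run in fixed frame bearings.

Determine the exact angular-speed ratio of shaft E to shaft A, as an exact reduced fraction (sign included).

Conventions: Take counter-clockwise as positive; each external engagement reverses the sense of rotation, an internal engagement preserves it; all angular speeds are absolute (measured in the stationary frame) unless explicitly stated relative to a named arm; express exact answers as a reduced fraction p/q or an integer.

2728/1813

class = fixed-axis compound train [4 meshes; 4 ratios multiply, 4 sense flips]
mesh 1 [31T→49T]: running ratio 31/49, sense −
mesh 2 [28T→28T]: running ratio 31/49, sense +
mesh 3 [88T→93T]: running ratio 88/147, sense −
mesh 4 [93T→37T]: running ratio 2728/1813, sense +
ω_out/ω_in = 2728/1813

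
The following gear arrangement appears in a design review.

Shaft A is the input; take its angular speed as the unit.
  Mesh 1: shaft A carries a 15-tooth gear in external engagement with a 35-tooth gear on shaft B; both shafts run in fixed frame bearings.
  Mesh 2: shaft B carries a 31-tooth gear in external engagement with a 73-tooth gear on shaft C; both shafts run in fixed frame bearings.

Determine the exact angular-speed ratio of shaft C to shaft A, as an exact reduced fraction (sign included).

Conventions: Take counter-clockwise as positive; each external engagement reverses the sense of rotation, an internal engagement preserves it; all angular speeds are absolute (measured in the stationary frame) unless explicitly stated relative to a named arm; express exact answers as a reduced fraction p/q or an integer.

93/511

class = fixed-axis compound train [2 meshes; 2 ratios multiply, 2 sense flips]
mesh 1 [15T→35T]: running ratio 3/7, sense −
mesh 2 [31T→73T]: running ratio 93/511, sense +
ω_out/ω_in = 93/511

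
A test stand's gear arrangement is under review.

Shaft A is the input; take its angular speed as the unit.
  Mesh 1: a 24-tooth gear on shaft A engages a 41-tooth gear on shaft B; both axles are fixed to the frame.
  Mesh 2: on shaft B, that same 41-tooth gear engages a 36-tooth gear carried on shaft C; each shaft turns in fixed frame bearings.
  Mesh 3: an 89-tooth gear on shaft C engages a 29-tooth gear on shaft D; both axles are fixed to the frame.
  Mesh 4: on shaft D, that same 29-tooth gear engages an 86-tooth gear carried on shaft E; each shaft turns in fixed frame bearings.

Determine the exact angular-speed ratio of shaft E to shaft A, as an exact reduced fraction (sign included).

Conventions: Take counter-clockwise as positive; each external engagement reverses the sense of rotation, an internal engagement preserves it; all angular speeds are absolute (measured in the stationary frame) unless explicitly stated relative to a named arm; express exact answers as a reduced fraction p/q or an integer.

class = fixed-axis compound train [4 meshes; 4 ratios multiply, 4 sense flips]
mesh 1 [24T→41T]: running ratio 24/41, sense −
mesh 2 [41T→36T]: running ratio 2/3, sense +
mesh 3 [89T→29T]: running ratio 178/87, sense −
mesh 4 [29T→86T]: running ratio 89/129, sense +
ω_out/ω_in = 89/129

89/129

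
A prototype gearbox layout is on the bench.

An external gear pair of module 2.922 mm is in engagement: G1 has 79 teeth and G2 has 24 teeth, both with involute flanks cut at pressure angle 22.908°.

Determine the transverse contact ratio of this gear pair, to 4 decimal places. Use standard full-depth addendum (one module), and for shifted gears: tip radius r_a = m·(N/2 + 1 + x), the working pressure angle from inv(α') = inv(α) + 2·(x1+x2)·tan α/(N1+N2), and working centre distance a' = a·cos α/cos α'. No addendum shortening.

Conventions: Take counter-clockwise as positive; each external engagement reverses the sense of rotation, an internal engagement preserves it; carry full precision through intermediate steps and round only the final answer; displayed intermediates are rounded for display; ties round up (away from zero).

1.5840

topology: single-mesh involute geometry — m = 2.922, 79T/24T pair
base radii: r_b1 = 106.316026, r_b2 = 32.298540
tip radii: r_a1 = 118.341000, r_a2 = 37.986000
no profile shift: α' = α, a' = a
action lengths: √(r_a1²−r_b1²) = 51.975906, √(r_a2²−r_b2²) = 19.993512
base pitch p_b = π·m·cos α = 8.455738
CR = (51.975906 + 19.993512 − 150.483000·sin 22.90800°)/8.455738 = 1.583957
contact ratio ≈ 1.5840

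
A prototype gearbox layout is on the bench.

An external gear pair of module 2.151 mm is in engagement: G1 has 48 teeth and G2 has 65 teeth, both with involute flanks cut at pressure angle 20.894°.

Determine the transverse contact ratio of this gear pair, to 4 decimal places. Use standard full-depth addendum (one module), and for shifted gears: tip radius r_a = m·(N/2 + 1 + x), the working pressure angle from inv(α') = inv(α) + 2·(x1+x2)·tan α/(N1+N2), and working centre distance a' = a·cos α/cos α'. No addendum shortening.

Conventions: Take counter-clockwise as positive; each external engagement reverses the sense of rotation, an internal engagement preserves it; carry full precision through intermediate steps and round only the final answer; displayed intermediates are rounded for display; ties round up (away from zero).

1.7245

recognized (one external pair, fixed centres): single-mesh tooth geometry, m = 2.151, N1 = 48, N2 = 65
base radii: r_b1 = 48.229300, r_b2 = 65.310511
tip radii: r_a1 = 53.775000, r_a2 = 72.058500
no profile shift: α' = α, a' = a
action lengths: √(r_a1²−r_b1²) = 23.784138, √(r_a2²−r_b2²) = 30.446094
base pitch p_b = π·m·cos α = 6.313201
CR = (23.784138 + 30.446094 − 121.531500·sin 20.89400°)/6.313201 = 1.724516
contact ratio ≈ 1.7245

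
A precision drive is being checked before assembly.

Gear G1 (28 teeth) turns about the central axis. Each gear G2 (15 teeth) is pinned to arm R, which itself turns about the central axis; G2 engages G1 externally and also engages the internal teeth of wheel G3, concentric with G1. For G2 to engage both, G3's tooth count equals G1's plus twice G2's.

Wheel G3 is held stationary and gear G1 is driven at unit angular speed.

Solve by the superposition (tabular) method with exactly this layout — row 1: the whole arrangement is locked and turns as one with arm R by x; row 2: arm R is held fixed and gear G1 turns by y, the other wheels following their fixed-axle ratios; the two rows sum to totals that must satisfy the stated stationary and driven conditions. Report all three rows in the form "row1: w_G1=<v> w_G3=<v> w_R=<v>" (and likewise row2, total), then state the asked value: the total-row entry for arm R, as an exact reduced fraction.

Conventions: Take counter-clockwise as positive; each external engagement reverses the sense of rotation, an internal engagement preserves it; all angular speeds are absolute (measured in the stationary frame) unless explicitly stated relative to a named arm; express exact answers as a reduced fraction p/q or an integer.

topology: planetary set — G1 28T / G2 15T / G3 58T, arm = carrier (Willis)
row 1 — lock + rotate with arm: ω_sun = ω_ring = ω_arm = x
row 2 — arm fixed, fixed-axis ratios: sun y, ring −(28/58)·y, arm 0
boundary: total ω_ring = x − (28/58)·y = 0 and total ω_sun = x + y = 1  ⇒  y = 29/43, x = 14/43
row 2 ring = −(28/58)·29/43 = -14/43
totals (row 1 + row 2): sun 14/43 + 29/43 = 1, ring 14/43 + (-14/43) = 0, arm 14/43 + 0 = 14/43
asked cell (total, arm) = 14/43

row1: w_G1=14/43 w_G3=14/43 w_R=14/43
row2: w_G1=29/43 w_G3=-14/43 w_R=0
total: w_G1=1 w_G3=0 w_R=14/43
asked value: 14/43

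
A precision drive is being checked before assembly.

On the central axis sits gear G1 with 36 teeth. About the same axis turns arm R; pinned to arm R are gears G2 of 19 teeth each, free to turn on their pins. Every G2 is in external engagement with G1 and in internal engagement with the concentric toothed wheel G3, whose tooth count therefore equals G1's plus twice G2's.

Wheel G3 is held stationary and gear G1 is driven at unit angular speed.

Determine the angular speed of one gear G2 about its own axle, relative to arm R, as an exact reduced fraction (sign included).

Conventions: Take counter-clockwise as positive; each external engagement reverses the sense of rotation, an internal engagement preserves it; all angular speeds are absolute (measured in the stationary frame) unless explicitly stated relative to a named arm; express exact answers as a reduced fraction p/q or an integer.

-1332/1045

planetary set (36T centre, 19T on arm, 74T internal) — Willis relation
ring teeth: 36 + 2·19 = 74
36(ω_sun−ω_arm) = −74(ω_ring−ω_arm),  ω_ring = 0, ω_sun = 1
36(1−ω_arm) = −74(0−ω_arm)  ⇒  110·ω_arm = 36  ⇒  ω_arm = 18/55
sun–planet mesh: 36·(1−18/55) = −19·(ω_p−ω_arm)  ⇒  ω_p−ω_arm = -1332/1045
exact speed ratio = -1332/1045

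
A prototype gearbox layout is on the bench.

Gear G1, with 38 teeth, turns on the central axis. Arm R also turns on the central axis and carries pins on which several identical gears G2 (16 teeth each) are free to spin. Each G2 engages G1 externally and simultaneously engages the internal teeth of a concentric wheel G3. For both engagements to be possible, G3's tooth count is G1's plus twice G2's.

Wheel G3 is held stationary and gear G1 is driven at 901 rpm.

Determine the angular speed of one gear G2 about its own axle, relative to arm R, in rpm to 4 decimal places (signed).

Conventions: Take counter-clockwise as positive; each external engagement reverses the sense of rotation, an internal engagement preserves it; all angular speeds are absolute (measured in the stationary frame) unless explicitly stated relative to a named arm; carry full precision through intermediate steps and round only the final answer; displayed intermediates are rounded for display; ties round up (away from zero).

topology: planetary set — G1 38T / G2 16T / G3 70T, arm = carrier (Willis)
normalise by the input: solve with ω_sun = 1, then scale by 901 rpm
ring teeth: 38 + 2·16 = 70
38(ω_sun−ω_arm) = −70(ω_ring−ω_arm),  ω_ring = 0, ω_sun = 1
38(1−ω_arm) = −70(0−ω_arm)  ⇒  108·ω_arm = 38  ⇒  ω_arm = 19/54
sun–planet mesh: 38·(1−19/54) = −16·(ω_p−ω_arm)  ⇒  ω_p−ω_arm = -665/432
scale: ω_p−ω_arm = -665/432 × 901 rpm = -1386.9560 rpm

-1386.9560 rpm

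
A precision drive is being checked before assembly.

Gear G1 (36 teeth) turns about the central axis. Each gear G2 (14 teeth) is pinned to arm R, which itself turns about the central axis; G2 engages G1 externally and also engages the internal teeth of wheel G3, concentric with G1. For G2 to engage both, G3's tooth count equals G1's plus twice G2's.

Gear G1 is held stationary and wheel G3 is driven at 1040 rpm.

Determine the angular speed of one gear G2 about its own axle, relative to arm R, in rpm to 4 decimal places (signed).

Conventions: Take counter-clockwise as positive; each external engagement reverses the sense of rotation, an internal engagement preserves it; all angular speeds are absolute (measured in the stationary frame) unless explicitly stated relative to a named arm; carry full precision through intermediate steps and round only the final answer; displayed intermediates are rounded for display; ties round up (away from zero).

+1711.5429 rpm

recognized (axles ride arm R): planetary set, 36/14/64 teeth
normalise by the input: solve with ω_ring = 1, then scale by 1040 rpm
ring teeth: 36 + 2·14 = 64
36(ω_sun−ω_arm) = −64(ω_ring−ω_arm),  ω_sun = 0, ω_ring = 1
36(0−ω_arm) = −64(1−ω_arm)  ⇒  100·ω_arm = 64  ⇒  ω_arm = 16/25
sun–planet mesh: 36·(0−16/25) = −14·(ω_p−ω_arm)  ⇒  ω_p−ω_arm = 288/175
scale: ω_p−ω_arm = 288/175 × 1040 rpm = +1711.5429 rpm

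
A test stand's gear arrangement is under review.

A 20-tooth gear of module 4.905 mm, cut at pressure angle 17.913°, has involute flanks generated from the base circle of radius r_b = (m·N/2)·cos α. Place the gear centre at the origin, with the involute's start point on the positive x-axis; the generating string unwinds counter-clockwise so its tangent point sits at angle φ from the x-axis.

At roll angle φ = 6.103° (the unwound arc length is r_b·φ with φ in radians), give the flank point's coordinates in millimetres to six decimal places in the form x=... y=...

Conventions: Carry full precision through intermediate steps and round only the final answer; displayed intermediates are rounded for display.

topology: single-mesh involute geometry — m = 4.905, N = 20
pitch radius r_p = m·N/2 = 4.905·20/2 = 49.050000
base radius r_b = r_p·cos α = 49.050000·cos 17.913° = 46.672284
roll angle φ = 6.103° = 0.10651744 rad
x = r_b·(cos φ + φ·sin φ) = 46.936304
y = r_b·(sin φ − φ·cos φ) = 0.018781

x=46.936304 y=0.018781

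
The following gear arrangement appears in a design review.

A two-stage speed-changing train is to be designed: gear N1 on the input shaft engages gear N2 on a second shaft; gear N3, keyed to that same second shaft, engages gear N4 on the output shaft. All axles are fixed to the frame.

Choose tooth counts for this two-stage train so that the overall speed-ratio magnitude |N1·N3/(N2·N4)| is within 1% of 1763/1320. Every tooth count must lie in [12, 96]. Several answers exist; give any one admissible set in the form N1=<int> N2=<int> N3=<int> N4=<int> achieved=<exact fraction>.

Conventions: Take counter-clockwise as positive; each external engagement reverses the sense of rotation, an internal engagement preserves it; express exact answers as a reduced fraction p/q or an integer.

2-stage fixed-axis compound train for ratio 1763/1320
target = 1763/1320 in lowest terms: an exact hit needs N1·N3 = k·1763 and N2·N4 = k·1320 for one integer k, every count in [12, 96]; additionally prefer no 1:1 stage (N1 ≠ N2, N3 ≠ N4)
k = 1: N1·N3 = 1763 = 41·43, N2·N4 = 1320 = 15·88
achieved = 41·43/(15·88) = 1763/1320; |achieved − target| = 0 ≤ 1763/132000 ✓

N1=41 N2=15 N3=43 N4=88 achieved=1763/1320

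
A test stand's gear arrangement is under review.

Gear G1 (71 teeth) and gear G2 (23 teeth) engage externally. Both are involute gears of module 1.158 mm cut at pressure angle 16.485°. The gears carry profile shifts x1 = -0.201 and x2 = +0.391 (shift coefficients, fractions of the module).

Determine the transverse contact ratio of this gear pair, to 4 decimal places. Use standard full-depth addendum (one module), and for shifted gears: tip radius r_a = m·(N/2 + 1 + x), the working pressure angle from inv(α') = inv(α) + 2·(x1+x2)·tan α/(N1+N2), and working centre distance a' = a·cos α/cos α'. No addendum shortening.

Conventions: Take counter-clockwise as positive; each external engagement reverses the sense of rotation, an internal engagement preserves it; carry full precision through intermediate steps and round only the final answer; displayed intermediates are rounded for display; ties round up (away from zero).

1.7601

class = single-mesh tooth geometry [involute pair 71T × 23T, m = 1.158]
base radii: r_b1 = 39.419176, r_b2 = 12.769592
tip radii: r_a1 = 42.034242, r_a2 = 14.927778
inv(α') = inv(16.485°) + 2·(-0.201+0.391)·tan α/(71+23) = 0.00940753  ⇒  α' = 17.23130°
a' = a·cos α / cos α' = 54.4260·cos 16.485°/cos 17.23130° = 54.641249
action lengths: √(r_a1²−r_b1²) = 14.594728, √(r_a2²−r_b2²) = 7.731499
base pitch p_b = π·m·cos α = 3.488422
CR = (14.594728 + 7.731499 − 54.641249·sin 17.23130°)/3.488422 = 1.760067
contact ratio ≈ 1.7601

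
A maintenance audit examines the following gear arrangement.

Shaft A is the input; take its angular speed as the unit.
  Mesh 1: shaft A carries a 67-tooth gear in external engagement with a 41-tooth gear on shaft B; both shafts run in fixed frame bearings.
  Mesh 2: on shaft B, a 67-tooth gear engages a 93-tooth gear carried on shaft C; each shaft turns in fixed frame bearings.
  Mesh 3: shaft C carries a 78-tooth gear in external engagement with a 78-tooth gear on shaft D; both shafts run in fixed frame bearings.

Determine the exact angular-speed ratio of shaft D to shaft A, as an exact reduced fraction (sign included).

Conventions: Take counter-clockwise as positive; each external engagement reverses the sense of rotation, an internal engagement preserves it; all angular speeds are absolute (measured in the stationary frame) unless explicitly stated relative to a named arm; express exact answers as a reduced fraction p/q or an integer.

-4489/3813

class = fixed-axis compound train [3 meshes; 3 ratios multiply, 3 sense flips]
mesh 1 [67T→41T]: running ratio 67/41, sense −
mesh 2 [67T→93T]: running ratio 4489/3813, sense +
mesh 3 [78T→78T]: running ratio 4489/3813, sense −
ω_out/ω_in = -4489/3813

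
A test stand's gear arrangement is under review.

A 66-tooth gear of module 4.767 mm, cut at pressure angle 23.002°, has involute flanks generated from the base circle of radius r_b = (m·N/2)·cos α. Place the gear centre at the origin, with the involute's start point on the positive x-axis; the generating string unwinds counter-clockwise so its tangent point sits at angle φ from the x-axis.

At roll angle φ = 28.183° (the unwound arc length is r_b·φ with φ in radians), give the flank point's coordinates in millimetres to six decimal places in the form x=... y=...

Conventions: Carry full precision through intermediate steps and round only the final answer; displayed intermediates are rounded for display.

x=161.275672 y=5.606694

class = single-mesh tooth geometry [base-circle involute, m = 4.767, 66T]
pitch radius r_p = m·N/2 = 4.767·66/2 = 157.311000
base radius r_b = r_p·cos α = 157.311000·cos 23.002° = 144.803393
roll angle φ = 28.183° = 0.49188614 rad
x = r_b·(cos φ + φ·sin φ) = 161.275672
y = r_b·(sin φ − φ·cos φ) = 5.606694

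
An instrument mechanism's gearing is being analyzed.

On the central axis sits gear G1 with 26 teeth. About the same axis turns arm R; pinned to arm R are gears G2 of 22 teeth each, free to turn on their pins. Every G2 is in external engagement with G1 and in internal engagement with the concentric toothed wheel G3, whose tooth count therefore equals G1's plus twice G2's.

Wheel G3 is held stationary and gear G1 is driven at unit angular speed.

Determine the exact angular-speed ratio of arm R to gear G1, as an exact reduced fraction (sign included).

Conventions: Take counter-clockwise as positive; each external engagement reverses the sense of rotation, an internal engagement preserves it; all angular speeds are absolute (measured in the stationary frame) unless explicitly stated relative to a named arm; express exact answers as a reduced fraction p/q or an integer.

13/48

topology: planetary set — G1 26T / G2 22T / G3 70T, arm = carrier (Willis)
ring teeth: 26 + 2·22 = 70
26(ω_sun−ω_arm) = −70(ω_ring−ω_arm),  ω_ring = 0, ω_sun = 1
26(1−ω_arm) = −70(0−ω_arm)  ⇒  96·ω_arm = 26  ⇒  ω_arm = 13/48
ω_out/ω_in = 13/48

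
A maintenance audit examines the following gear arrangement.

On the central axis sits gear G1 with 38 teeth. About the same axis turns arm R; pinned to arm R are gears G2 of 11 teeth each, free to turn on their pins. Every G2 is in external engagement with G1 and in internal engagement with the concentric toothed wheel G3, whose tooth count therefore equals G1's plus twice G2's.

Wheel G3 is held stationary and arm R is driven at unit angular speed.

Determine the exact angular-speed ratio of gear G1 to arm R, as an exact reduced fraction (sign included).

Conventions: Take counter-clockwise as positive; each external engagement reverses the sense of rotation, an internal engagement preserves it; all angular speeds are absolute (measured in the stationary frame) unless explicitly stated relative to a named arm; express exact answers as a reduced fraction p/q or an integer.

49/19

recognized (axles ride arm R): planetary set, 38/11/60 teeth
ring teeth: 38 + 2·11 = 60
38(ω_sun−ω_arm) = −60(ω_ring−ω_arm),  ω_ring = 0, ω_arm = 1
ω_sun = 1 − (60/38)(0−1) = 49/19
ω_out/ω_in = 49/19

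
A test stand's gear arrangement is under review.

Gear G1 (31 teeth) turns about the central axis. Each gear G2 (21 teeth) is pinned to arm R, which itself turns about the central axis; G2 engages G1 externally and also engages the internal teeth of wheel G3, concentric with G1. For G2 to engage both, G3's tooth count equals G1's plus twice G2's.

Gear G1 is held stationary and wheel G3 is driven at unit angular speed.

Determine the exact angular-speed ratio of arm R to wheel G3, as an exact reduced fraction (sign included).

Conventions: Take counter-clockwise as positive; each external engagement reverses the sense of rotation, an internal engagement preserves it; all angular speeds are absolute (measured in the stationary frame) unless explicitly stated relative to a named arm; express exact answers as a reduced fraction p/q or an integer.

topology: planetary set — G1 31T / G2 21T / G3 73T, arm = carrier (Willis)
ring teeth: 31 + 2·21 = 73
31(ω_sun−ω_arm) = −73(ω_ring−ω_arm),  ω_sun = 0, ω_ring = 1
31(0−ω_arm) = −73(1−ω_arm)  ⇒  104·ω_arm = 73  ⇒  ω_arm = 73/104
ω_out/ω_in = 73/104

73/104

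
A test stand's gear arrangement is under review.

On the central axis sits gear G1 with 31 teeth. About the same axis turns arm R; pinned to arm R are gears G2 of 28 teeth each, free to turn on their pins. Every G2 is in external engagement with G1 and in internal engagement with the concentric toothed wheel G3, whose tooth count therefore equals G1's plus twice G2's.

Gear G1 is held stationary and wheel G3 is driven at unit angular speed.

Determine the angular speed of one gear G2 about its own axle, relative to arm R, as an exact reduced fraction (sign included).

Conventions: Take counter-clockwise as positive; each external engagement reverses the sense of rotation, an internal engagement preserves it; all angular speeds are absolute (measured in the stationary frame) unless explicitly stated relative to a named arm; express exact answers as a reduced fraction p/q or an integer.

planetary set (31T centre, 28T on arm, 87T internal) — Willis relation
ring teeth: 31 + 2·28 = 87
31(ω_sun−ω_arm) = −87(ω_ring−ω_arm),  ω_sun = 0, ω_ring = 1
31(0−ω_arm) = −87(1−ω_arm)  ⇒  118·ω_arm = 87  ⇒  ω_arm = 87/118
sun–planet mesh: 31·(0−87/118) = −28·(ω_p−ω_arm)  ⇒  ω_p−ω_arm = 2697/3304
exact speed ratio = 2697/3304

2697/3304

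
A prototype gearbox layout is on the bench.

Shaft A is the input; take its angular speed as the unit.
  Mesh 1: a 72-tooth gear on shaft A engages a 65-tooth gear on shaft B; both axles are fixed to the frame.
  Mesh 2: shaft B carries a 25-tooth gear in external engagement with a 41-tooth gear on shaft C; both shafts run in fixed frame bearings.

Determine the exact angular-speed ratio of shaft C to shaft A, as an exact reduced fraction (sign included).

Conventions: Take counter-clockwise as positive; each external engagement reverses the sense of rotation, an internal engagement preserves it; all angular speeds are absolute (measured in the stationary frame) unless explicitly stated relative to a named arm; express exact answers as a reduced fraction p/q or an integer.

class = fixed-axis compound train [2 meshes; 2 ratios multiply, 2 sense flips]
mesh 1 [72T→65T]: running ratio 72/65, sense −
mesh 2 [25T→41T]: running ratio 360/533, sense +
ω_out/ω_in = 360/533

360/533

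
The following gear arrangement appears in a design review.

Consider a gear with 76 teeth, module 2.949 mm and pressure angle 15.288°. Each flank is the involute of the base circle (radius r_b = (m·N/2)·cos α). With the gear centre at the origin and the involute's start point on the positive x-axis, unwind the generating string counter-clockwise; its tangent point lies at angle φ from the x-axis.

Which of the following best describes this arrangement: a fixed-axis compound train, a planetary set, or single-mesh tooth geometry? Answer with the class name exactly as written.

class = single-mesh tooth geometry [base-circle involute, m = 2.949, 76T]
classification: single-mesh tooth geometry

single-mesh tooth geometry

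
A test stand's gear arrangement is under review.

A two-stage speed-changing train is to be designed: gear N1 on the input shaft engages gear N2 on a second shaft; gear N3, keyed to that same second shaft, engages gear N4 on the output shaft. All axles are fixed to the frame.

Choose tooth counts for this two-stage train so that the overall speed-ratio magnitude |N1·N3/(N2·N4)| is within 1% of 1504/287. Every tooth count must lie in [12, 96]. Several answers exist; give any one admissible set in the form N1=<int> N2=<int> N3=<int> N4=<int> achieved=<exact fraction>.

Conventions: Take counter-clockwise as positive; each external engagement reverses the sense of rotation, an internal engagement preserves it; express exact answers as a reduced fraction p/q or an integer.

N1=32 N2=14 N3=94 N4=41 achieved=1504/287

topology: fixed-axis compound train — 2 stages, target 1504/287
target = 1504/287 in lowest terms: an exact hit needs N1·N3 = k·1504 and N2·N4 = k·287 for one integer k, every count in [12, 96]; additionally prefer no 1:1 stage (N1 ≠ N2, N3 ≠ N4)
k = 1: no 1:1-free in-range split of k·1504 and k·287 into factor pairs; take k = 2
k = 2: N1·N3 = 3008 = 32·94, N2·N4 = 574 = 14·41
achieved = 32·94/(14·41) = 1504/287; |achieved − target| = 0 ≤ 376/7175 ✓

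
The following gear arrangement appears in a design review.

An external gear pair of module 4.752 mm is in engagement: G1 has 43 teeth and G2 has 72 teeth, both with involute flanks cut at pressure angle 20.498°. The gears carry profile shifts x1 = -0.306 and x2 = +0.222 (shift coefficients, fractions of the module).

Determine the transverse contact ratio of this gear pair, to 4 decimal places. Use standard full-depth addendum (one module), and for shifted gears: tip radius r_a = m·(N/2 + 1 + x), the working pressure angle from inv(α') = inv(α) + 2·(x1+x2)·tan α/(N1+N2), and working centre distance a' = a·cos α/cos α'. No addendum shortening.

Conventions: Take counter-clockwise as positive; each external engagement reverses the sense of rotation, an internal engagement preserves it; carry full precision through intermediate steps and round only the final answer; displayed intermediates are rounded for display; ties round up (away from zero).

1.7656

single-mesh involute tooth geometry (43T engaging 72T at module 4.752)
base radii: r_b1 = 95.699173, r_b2 = 160.240476
tip radii: r_a1 = 105.465888, r_a2 = 176.878944
inv(α') = inv(20.498°) + 2·(-0.306+0.222)·tan α/(43+72) = 0.01554117  ⇒  α' = 20.27139°
a' = a·cos α / cos α' = 273.2400·cos 20.498°/cos 20.27139° = 272.838713
action lengths: √(r_a1²−r_b1²) = 44.325182, √(r_a2²−r_b2²) = 74.894263
base pitch p_b = π·m·cos α = 13.983620
CR = (44.325182 + 74.894263 − 272.838713·sin 20.27139°)/13.983620 = 1.765621
contact ratio ≈ 1.7656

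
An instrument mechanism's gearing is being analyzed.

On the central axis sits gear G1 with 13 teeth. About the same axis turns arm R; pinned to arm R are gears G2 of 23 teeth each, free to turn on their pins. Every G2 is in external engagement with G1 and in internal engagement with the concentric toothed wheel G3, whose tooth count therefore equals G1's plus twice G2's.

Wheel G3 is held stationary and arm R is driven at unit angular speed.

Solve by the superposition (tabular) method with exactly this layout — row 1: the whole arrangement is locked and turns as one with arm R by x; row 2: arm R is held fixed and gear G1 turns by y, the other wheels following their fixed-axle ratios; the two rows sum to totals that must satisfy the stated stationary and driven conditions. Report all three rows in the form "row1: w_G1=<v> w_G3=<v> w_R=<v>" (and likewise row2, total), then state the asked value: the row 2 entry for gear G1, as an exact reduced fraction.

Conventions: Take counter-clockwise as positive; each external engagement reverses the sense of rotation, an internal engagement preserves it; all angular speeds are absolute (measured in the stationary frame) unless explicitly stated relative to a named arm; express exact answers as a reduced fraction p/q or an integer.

row1: w_G1=1 w_G3=1 w_R=1
row2: w_G1=59/13 w_G3=-1 w_R=0
total: w_G1=72/13 w_G3=0 w_R=1
asked value: 59/13

topology: planetary set — G1 13T / G2 23T / G3 59T, arm = carrier (Willis)
row 1: whole set turns with the arm by x
superposition row 2 [arm held]: sun y, ring −(13/59)·y, arm 0
boundary: total ω_ring = x − (13/59)·y = 0 and total ω_arm = x = 1  ⇒  y = 59/13, x = 1
row 2 ring = −(13/59)·59/13 = -1
totals (row 1 + row 2): sun 1 + 59/13 = 72/13, ring 1 + (-1) = 0, arm 1 + 0 = 1
asked cell (row2, sun) = 59/13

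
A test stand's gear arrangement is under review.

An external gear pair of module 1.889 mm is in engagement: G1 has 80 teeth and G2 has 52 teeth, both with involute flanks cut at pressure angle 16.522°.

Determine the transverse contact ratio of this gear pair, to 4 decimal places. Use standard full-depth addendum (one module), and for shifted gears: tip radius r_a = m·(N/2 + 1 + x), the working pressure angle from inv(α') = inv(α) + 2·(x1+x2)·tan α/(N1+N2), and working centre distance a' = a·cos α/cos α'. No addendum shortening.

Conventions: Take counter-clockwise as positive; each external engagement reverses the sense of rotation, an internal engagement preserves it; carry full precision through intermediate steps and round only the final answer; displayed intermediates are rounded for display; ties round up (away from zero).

recognized (one external pair, fixed centres): single-mesh tooth geometry, m = 1.889, N1 = 80, N2 = 52
base radii: r_b1 = 72.440174, r_b2 = 47.086113
tip radii: r_a1 = 77.449000, r_a2 = 51.003000
no profile shift: α' = α, a' = a
action lengths: √(r_a1²−r_b1²) = 27.400161, √(r_a2²−r_b2²) = 19.601122
base pitch p_b = π·m·cos α = 5.689438
CR = (27.400161 + 19.601122 − 124.674000·sin 16.52200°)/5.689438 = 2.029384
contact ratio ≈ 2.0294

2.0294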